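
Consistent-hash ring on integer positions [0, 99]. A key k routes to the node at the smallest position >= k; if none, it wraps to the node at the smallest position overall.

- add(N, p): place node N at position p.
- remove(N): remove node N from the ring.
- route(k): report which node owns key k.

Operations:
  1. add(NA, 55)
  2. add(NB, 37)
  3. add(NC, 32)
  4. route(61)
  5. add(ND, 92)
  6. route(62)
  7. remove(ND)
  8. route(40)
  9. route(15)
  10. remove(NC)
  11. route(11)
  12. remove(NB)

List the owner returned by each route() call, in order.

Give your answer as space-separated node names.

Op 1: add NA@55 -> ring=[55:NA]
Op 2: add NB@37 -> ring=[37:NB,55:NA]
Op 3: add NC@32 -> ring=[32:NC,37:NB,55:NA]
Op 4: route key 61: none >= 61, wrap to smallest pos 32 -> NC
Op 5: add ND@92 -> ring=[32:NC,37:NB,55:NA,92:ND]
Op 6: route key 62: smallest pos >= 62 is 92 -> ND
Op 7: remove ND -> ring=[32:NC,37:NB,55:NA]
Op 8: route key 40: smallest pos >= 40 is 55 -> NA
Op 9: route key 15: smallest pos >= 15 is 32 -> NC
Op 10: remove NC -> ring=[37:NB,55:NA]
Op 11: route key 11: smallest pos >= 11 is 37 -> NB
Op 12: remove NB -> ring=[55:NA]

Answer: NC ND NA NC NB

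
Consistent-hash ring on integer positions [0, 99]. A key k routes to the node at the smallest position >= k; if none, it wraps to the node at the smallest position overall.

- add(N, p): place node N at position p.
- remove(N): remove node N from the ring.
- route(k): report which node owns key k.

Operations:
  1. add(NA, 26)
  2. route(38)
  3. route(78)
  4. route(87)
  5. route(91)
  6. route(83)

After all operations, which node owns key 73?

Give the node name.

Op 1: add NA@26 -> ring=[26:NA]
Op 2: route key 38: none >= 38, wrap to smallest pos 26 -> NA
Op 3: route key 78: none >= 78, wrap to smallest pos 26 -> NA
Op 4: route key 87: none >= 87, wrap to smallest pos 26 -> NA
Op 5: route key 91: none >= 91, wrap to smallest pos 26 -> NA
Op 6: route key 83: none >= 83, wrap to smallest pos 26 -> NA
Final route key 73: none >= 73, wrap to smallest pos 26 -> NA

Answer: NA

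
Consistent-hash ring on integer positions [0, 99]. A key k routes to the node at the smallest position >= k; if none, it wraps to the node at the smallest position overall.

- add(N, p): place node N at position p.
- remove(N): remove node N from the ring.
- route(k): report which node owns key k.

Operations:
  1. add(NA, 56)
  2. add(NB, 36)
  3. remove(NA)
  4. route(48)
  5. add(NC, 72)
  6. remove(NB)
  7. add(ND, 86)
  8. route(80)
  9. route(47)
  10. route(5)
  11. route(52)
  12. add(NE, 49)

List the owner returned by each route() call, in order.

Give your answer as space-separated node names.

Op 1: add NA@56 -> ring=[56:NA]
Op 2: add NB@36 -> ring=[36:NB,56:NA]
Op 3: remove NA -> ring=[36:NB]
Op 4: route key 48: none >= 48, wrap to smallest pos 36 -> NB
Op 5: add NC@72 -> ring=[36:NB,72:NC]
Op 6: remove NB -> ring=[72:NC]
Op 7: add ND@86 -> ring=[72:NC,86:ND]
Op 8: route key 80: smallest pos >= 80 is 86 -> ND
Op 9: route key 47: smallest pos >= 47 is 72 -> NC
Op 10: route key 5: smallest pos >= 5 is 72 -> NC
Op 11: route key 52: smallest pos >= 52 is 72 -> NC
Op 12: add NE@49 -> ring=[49:NE,72:NC,86:ND]

Answer: NB ND NC NC NC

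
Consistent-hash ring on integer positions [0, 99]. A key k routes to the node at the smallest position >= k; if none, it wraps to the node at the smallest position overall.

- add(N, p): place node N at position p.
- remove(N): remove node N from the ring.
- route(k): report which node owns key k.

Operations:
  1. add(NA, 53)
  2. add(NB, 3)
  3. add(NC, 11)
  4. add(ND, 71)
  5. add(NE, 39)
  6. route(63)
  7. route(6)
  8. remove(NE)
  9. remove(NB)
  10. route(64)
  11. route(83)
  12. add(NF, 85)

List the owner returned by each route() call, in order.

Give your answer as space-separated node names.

Answer: ND NC ND NC

Derivation:
Op 1: add NA@53 -> ring=[53:NA]
Op 2: add NB@3 -> ring=[3:NB,53:NA]
Op 3: add NC@11 -> ring=[3:NB,11:NC,53:NA]
Op 4: add ND@71 -> ring=[3:NB,11:NC,53:NA,71:ND]
Op 5: add NE@39 -> ring=[3:NB,11:NC,39:NE,53:NA,71:ND]
Op 6: route key 63: smallest pos >= 63 is 71 -> ND
Op 7: route key 6: smallest pos >= 6 is 11 -> NC
Op 8: remove NE -> ring=[3:NB,11:NC,53:NA,71:ND]
Op 9: remove NB -> ring=[11:NC,53:NA,71:ND]
Op 10: route key 64: smallest pos >= 64 is 71 -> ND
Op 11: route key 83: none >= 83, wrap to smallest pos 11 -> NC
Op 12: add NF@85 -> ring=[11:NC,53:NA,71:ND,85:NF]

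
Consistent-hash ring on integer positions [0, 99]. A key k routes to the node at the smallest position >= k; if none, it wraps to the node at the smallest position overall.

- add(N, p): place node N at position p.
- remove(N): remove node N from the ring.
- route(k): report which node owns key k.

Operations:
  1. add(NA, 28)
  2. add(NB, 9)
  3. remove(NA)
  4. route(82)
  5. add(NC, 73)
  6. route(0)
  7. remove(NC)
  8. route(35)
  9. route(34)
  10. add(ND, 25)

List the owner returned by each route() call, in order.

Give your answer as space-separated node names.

Answer: NB NB NB NB

Derivation:
Op 1: add NA@28 -> ring=[28:NA]
Op 2: add NB@9 -> ring=[9:NB,28:NA]
Op 3: remove NA -> ring=[9:NB]
Op 4: route key 82: none >= 82, wrap to smallest pos 9 -> NB
Op 5: add NC@73 -> ring=[9:NB,73:NC]
Op 6: route key 0: smallest pos >= 0 is 9 -> NB
Op 7: remove NC -> ring=[9:NB]
Op 8: route key 35: none >= 35, wrap to smallest pos 9 -> NB
Op 9: route key 34: none >= 34, wrap to smallest pos 9 -> NB
Op 10: add ND@25 -> ring=[9:NB,25:ND]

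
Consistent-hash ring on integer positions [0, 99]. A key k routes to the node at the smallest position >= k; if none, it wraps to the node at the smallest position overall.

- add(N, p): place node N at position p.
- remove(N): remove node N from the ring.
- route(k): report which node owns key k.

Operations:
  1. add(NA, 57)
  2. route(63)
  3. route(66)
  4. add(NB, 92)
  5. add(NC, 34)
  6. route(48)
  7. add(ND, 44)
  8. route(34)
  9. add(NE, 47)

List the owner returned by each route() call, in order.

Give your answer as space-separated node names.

Answer: NA NA NA NC

Derivation:
Op 1: add NA@57 -> ring=[57:NA]
Op 2: route key 63: none >= 63, wrap to smallest pos 57 -> NA
Op 3: route key 66: none >= 66, wrap to smallest pos 57 -> NA
Op 4: add NB@92 -> ring=[57:NA,92:NB]
Op 5: add NC@34 -> ring=[34:NC,57:NA,92:NB]
Op 6: route key 48: smallest pos >= 48 is 57 -> NA
Op 7: add ND@44 -> ring=[34:NC,44:ND,57:NA,92:NB]
Op 8: route key 34: smallest pos >= 34 is 34 -> NC
Op 9: add NE@47 -> ring=[34:NC,44:ND,47:NE,57:NA,92:NB]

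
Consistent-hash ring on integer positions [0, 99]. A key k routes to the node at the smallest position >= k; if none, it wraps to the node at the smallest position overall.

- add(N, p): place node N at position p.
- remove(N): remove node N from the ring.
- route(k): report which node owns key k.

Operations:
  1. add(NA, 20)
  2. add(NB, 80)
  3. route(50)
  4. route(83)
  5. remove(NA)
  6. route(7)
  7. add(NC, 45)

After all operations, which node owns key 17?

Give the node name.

Answer: NC

Derivation:
Op 1: add NA@20 -> ring=[20:NA]
Op 2: add NB@80 -> ring=[20:NA,80:NB]
Op 3: route key 50: smallest pos >= 50 is 80 -> NB
Op 4: route key 83: none >= 83, wrap to smallest pos 20 -> NA
Op 5: remove NA -> ring=[80:NB]
Op 6: route key 7: smallest pos >= 7 is 80 -> NB
Op 7: add NC@45 -> ring=[45:NC,80:NB]
Final route key 17: smallest pos >= 17 is 45 -> NC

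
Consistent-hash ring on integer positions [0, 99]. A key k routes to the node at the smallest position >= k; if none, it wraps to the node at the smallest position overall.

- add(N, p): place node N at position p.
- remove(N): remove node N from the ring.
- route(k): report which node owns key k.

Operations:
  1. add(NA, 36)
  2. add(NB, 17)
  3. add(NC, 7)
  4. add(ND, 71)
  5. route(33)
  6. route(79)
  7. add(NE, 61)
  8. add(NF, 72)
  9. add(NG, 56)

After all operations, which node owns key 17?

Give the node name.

Op 1: add NA@36 -> ring=[36:NA]
Op 2: add NB@17 -> ring=[17:NB,36:NA]
Op 3: add NC@7 -> ring=[7:NC,17:NB,36:NA]
Op 4: add ND@71 -> ring=[7:NC,17:NB,36:NA,71:ND]
Op 5: route key 33: smallest pos >= 33 is 36 -> NA
Op 6: route key 79: none >= 79, wrap to smallest pos 7 -> NC
Op 7: add NE@61 -> ring=[7:NC,17:NB,36:NA,61:NE,71:ND]
Op 8: add NF@72 -> ring=[7:NC,17:NB,36:NA,61:NE,71:ND,72:NF]
Op 9: add NG@56 -> ring=[7:NC,17:NB,36:NA,56:NG,61:NE,71:ND,72:NF]
Final route key 17: smallest pos >= 17 is 17 -> NB

Answer: NB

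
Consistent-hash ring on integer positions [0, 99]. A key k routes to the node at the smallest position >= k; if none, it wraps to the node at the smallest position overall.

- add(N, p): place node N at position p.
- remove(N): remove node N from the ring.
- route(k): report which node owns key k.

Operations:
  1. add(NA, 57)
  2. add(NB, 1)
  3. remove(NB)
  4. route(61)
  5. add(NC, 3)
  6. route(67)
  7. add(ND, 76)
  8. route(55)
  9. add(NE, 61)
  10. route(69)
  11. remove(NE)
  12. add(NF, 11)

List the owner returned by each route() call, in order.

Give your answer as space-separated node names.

Op 1: add NA@57 -> ring=[57:NA]
Op 2: add NB@1 -> ring=[1:NB,57:NA]
Op 3: remove NB -> ring=[57:NA]
Op 4: route key 61: none >= 61, wrap to smallest pos 57 -> NA
Op 5: add NC@3 -> ring=[3:NC,57:NA]
Op 6: route key 67: none >= 67, wrap to smallest pos 3 -> NC
Op 7: add ND@76 -> ring=[3:NC,57:NA,76:ND]
Op 8: route key 55: smallest pos >= 55 is 57 -> NA
Op 9: add NE@61 -> ring=[3:NC,57:NA,61:NE,76:ND]
Op 10: route key 69: smallest pos >= 69 is 76 -> ND
Op 11: remove NE -> ring=[3:NC,57:NA,76:ND]
Op 12: add NF@11 -> ring=[3:NC,11:NF,57:NA,76:ND]

Answer: NA NC NA ND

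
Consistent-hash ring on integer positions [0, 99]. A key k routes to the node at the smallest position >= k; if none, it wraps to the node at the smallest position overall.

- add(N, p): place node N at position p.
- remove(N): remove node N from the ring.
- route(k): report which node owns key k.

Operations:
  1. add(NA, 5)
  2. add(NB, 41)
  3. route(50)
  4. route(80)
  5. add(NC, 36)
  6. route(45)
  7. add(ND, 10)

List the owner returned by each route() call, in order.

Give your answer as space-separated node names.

Op 1: add NA@5 -> ring=[5:NA]
Op 2: add NB@41 -> ring=[5:NA,41:NB]
Op 3: route key 50: none >= 50, wrap to smallest pos 5 -> NA
Op 4: route key 80: none >= 80, wrap to smallest pos 5 -> NA
Op 5: add NC@36 -> ring=[5:NA,36:NC,41:NB]
Op 6: route key 45: none >= 45, wrap to smallest pos 5 -> NA
Op 7: add ND@10 -> ring=[5:NA,10:ND,36:NC,41:NB]

Answer: NA NA NA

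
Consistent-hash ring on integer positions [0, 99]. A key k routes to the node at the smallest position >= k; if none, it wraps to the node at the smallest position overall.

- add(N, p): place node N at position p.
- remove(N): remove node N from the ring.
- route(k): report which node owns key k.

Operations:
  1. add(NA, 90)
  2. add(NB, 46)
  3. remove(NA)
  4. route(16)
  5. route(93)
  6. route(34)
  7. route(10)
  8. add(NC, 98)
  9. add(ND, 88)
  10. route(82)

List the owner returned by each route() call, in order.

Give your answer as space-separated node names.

Answer: NB NB NB NB ND

Derivation:
Op 1: add NA@90 -> ring=[90:NA]
Op 2: add NB@46 -> ring=[46:NB,90:NA]
Op 3: remove NA -> ring=[46:NB]
Op 4: route key 16: smallest pos >= 16 is 46 -> NB
Op 5: route key 93: none >= 93, wrap to smallest pos 46 -> NB
Op 6: route key 34: smallest pos >= 34 is 46 -> NB
Op 7: route key 10: smallest pos >= 10 is 46 -> NB
Op 8: add NC@98 -> ring=[46:NB,98:NC]
Op 9: add ND@88 -> ring=[46:NB,88:ND,98:NC]
Op 10: route key 82: smallest pos >= 82 is 88 -> ND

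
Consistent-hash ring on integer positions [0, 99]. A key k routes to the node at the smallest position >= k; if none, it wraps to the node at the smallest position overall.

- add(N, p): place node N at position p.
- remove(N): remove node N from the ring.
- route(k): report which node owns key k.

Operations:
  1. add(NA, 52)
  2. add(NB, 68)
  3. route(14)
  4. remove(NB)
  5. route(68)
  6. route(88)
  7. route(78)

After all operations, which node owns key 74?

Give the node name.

Answer: NA

Derivation:
Op 1: add NA@52 -> ring=[52:NA]
Op 2: add NB@68 -> ring=[52:NA,68:NB]
Op 3: route key 14: smallest pos >= 14 is 52 -> NA
Op 4: remove NB -> ring=[52:NA]
Op 5: route key 68: none >= 68, wrap to smallest pos 52 -> NA
Op 6: route key 88: none >= 88, wrap to smallest pos 52 -> NA
Op 7: route key 78: none >= 78, wrap to smallest pos 52 -> NA
Final route key 74: none >= 74, wrap to smallest pos 52 -> NA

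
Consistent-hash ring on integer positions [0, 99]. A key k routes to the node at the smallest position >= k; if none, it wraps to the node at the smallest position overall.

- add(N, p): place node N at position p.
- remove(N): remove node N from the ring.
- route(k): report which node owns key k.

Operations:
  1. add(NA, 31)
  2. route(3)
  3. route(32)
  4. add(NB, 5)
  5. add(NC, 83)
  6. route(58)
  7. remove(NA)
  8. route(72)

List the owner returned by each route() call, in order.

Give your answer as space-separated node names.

Op 1: add NA@31 -> ring=[31:NA]
Op 2: route key 3: smallest pos >= 3 is 31 -> NA
Op 3: route key 32: none >= 32, wrap to smallest pos 31 -> NA
Op 4: add NB@5 -> ring=[5:NB,31:NA]
Op 5: add NC@83 -> ring=[5:NB,31:NA,83:NC]
Op 6: route key 58: smallest pos >= 58 is 83 -> NC
Op 7: remove NA -> ring=[5:NB,83:NC]
Op 8: route key 72: smallest pos >= 72 is 83 -> NC

Answer: NA NA NC NC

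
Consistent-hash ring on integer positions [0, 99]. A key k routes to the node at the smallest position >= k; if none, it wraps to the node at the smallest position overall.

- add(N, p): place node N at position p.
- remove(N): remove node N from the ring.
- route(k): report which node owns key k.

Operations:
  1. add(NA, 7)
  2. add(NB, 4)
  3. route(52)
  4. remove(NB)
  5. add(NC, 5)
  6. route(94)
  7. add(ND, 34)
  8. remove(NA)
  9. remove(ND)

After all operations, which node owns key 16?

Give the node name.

Op 1: add NA@7 -> ring=[7:NA]
Op 2: add NB@4 -> ring=[4:NB,7:NA]
Op 3: route key 52: none >= 52, wrap to smallest pos 4 -> NB
Op 4: remove NB -> ring=[7:NA]
Op 5: add NC@5 -> ring=[5:NC,7:NA]
Op 6: route key 94: none >= 94, wrap to smallest pos 5 -> NC
Op 7: add ND@34 -> ring=[5:NC,7:NA,34:ND]
Op 8: remove NA -> ring=[5:NC,34:ND]
Op 9: remove ND -> ring=[5:NC]
Final route key 16: none >= 16, wrap to smallest pos 5 -> NC

Answer: NC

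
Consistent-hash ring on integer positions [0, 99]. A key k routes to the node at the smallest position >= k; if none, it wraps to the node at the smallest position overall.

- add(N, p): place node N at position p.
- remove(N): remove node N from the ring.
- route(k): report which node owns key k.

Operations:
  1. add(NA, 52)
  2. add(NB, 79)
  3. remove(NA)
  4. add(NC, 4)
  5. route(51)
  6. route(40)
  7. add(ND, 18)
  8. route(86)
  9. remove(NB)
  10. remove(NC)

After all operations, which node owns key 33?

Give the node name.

Op 1: add NA@52 -> ring=[52:NA]
Op 2: add NB@79 -> ring=[52:NA,79:NB]
Op 3: remove NA -> ring=[79:NB]
Op 4: add NC@4 -> ring=[4:NC,79:NB]
Op 5: route key 51: smallest pos >= 51 is 79 -> NB
Op 6: route key 40: smallest pos >= 40 is 79 -> NB
Op 7: add ND@18 -> ring=[4:NC,18:ND,79:NB]
Op 8: route key 86: none >= 86, wrap to smallest pos 4 -> NC
Op 9: remove NB -> ring=[4:NC,18:ND]
Op 10: remove NC -> ring=[18:ND]
Final route key 33: none >= 33, wrap to smallest pos 18 -> ND

Answer: ND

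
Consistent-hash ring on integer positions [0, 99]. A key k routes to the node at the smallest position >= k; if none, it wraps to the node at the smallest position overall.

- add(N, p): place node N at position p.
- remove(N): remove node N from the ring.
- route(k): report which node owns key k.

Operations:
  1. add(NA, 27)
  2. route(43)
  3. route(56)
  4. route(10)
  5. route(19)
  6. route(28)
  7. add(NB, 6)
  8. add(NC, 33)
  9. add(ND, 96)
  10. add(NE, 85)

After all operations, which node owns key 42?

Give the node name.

Answer: NE

Derivation:
Op 1: add NA@27 -> ring=[27:NA]
Op 2: route key 43: none >= 43, wrap to smallest pos 27 -> NA
Op 3: route key 56: none >= 56, wrap to smallest pos 27 -> NA
Op 4: route key 10: smallest pos >= 10 is 27 -> NA
Op 5: route key 19: smallest pos >= 19 is 27 -> NA
Op 6: route key 28: none >= 28, wrap to smallest pos 27 -> NA
Op 7: add NB@6 -> ring=[6:NB,27:NA]
Op 8: add NC@33 -> ring=[6:NB,27:NA,33:NC]
Op 9: add ND@96 -> ring=[6:NB,27:NA,33:NC,96:ND]
Op 10: add NE@85 -> ring=[6:NB,27:NA,33:NC,85:NE,96:ND]
Final route key 42: smallest pos >= 42 is 85 -> NE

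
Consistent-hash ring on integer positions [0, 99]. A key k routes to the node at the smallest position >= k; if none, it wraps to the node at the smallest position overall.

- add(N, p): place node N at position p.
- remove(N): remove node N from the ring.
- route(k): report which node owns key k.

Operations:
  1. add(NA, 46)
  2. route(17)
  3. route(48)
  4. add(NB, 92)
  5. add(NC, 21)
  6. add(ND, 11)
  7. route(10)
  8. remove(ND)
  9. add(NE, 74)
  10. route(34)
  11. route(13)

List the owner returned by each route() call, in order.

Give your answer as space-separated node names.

Op 1: add NA@46 -> ring=[46:NA]
Op 2: route key 17: smallest pos >= 17 is 46 -> NA
Op 3: route key 48: none >= 48, wrap to smallest pos 46 -> NA
Op 4: add NB@92 -> ring=[46:NA,92:NB]
Op 5: add NC@21 -> ring=[21:NC,46:NA,92:NB]
Op 6: add ND@11 -> ring=[11:ND,21:NC,46:NA,92:NB]
Op 7: route key 10: smallest pos >= 10 is 11 -> ND
Op 8: remove ND -> ring=[21:NC,46:NA,92:NB]
Op 9: add NE@74 -> ring=[21:NC,46:NA,74:NE,92:NB]
Op 10: route key 34: smallest pos >= 34 is 46 -> NA
Op 11: route key 13: smallest pos >= 13 is 21 -> NC

Answer: NA NA ND NA NC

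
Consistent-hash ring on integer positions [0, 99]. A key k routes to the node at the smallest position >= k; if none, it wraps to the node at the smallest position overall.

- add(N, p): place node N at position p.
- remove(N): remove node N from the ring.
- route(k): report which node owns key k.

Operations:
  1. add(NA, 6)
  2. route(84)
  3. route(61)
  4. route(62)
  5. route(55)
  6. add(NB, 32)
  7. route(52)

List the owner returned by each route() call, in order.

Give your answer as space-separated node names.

Op 1: add NA@6 -> ring=[6:NA]
Op 2: route key 84: none >= 84, wrap to smallest pos 6 -> NA
Op 3: route key 61: none >= 61, wrap to smallest pos 6 -> NA
Op 4: route key 62: none >= 62, wrap to smallest pos 6 -> NA
Op 5: route key 55: none >= 55, wrap to smallest pos 6 -> NA
Op 6: add NB@32 -> ring=[6:NA,32:NB]
Op 7: route key 52: none >= 52, wrap to smallest pos 6 -> NA

Answer: NA NA NA NA NA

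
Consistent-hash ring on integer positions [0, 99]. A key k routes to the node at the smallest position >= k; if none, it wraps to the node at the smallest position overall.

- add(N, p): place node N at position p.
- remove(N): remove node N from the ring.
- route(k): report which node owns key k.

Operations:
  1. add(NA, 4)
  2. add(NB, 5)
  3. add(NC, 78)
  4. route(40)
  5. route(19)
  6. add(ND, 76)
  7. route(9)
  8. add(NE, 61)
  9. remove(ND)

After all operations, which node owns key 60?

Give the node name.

Answer: NE

Derivation:
Op 1: add NA@4 -> ring=[4:NA]
Op 2: add NB@5 -> ring=[4:NA,5:NB]
Op 3: add NC@78 -> ring=[4:NA,5:NB,78:NC]
Op 4: route key 40: smallest pos >= 40 is 78 -> NC
Op 5: route key 19: smallest pos >= 19 is 78 -> NC
Op 6: add ND@76 -> ring=[4:NA,5:NB,76:ND,78:NC]
Op 7: route key 9: smallest pos >= 9 is 76 -> ND
Op 8: add NE@61 -> ring=[4:NA,5:NB,61:NE,76:ND,78:NC]
Op 9: remove ND -> ring=[4:NA,5:NB,61:NE,78:NC]
Final route key 60: smallest pos >= 60 is 61 -> NE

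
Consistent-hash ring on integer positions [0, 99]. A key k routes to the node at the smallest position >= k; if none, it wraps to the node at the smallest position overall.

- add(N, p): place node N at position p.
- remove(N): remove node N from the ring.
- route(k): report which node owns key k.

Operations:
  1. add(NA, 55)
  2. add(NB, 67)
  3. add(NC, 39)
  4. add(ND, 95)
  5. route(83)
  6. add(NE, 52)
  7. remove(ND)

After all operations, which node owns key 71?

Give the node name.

Op 1: add NA@55 -> ring=[55:NA]
Op 2: add NB@67 -> ring=[55:NA,67:NB]
Op 3: add NC@39 -> ring=[39:NC,55:NA,67:NB]
Op 4: add ND@95 -> ring=[39:NC,55:NA,67:NB,95:ND]
Op 5: route key 83: smallest pos >= 83 is 95 -> ND
Op 6: add NE@52 -> ring=[39:NC,52:NE,55:NA,67:NB,95:ND]
Op 7: remove ND -> ring=[39:NC,52:NE,55:NA,67:NB]
Final route key 71: none >= 71, wrap to smallest pos 39 -> NC

Answer: NC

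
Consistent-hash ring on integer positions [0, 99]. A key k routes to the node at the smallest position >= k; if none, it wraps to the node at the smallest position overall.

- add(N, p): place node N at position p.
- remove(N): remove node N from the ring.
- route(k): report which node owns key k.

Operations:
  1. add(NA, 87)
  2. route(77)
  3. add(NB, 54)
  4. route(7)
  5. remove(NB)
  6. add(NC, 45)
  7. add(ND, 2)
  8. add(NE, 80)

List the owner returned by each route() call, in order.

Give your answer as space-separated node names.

Answer: NA NB

Derivation:
Op 1: add NA@87 -> ring=[87:NA]
Op 2: route key 77: smallest pos >= 77 is 87 -> NA
Op 3: add NB@54 -> ring=[54:NB,87:NA]
Op 4: route key 7: smallest pos >= 7 is 54 -> NB
Op 5: remove NB -> ring=[87:NA]
Op 6: add NC@45 -> ring=[45:NC,87:NA]
Op 7: add ND@2 -> ring=[2:ND,45:NC,87:NA]
Op 8: add NE@80 -> ring=[2:ND,45:NC,80:NE,87:NA]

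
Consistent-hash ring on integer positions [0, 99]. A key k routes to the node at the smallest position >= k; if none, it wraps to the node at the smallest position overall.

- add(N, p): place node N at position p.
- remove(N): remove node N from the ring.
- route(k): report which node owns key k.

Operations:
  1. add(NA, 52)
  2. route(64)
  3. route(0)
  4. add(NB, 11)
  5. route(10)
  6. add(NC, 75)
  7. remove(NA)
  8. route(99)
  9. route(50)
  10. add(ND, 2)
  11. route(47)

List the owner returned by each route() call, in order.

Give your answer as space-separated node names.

Answer: NA NA NB NB NC NC

Derivation:
Op 1: add NA@52 -> ring=[52:NA]
Op 2: route key 64: none >= 64, wrap to smallest pos 52 -> NA
Op 3: route key 0: smallest pos >= 0 is 52 -> NA
Op 4: add NB@11 -> ring=[11:NB,52:NA]
Op 5: route key 10: smallest pos >= 10 is 11 -> NB
Op 6: add NC@75 -> ring=[11:NB,52:NA,75:NC]
Op 7: remove NA -> ring=[11:NB,75:NC]
Op 8: route key 99: none >= 99, wrap to smallest pos 11 -> NB
Op 9: route key 50: smallest pos >= 50 is 75 -> NC
Op 10: add ND@2 -> ring=[2:ND,11:NB,75:NC]
Op 11: route key 47: smallest pos >= 47 is 75 -> NC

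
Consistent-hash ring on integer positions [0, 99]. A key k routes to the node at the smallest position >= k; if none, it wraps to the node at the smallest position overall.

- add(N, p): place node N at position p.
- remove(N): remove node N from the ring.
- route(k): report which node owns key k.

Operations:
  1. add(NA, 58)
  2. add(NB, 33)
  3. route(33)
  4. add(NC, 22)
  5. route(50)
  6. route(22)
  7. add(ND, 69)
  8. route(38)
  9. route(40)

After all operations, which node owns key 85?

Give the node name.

Op 1: add NA@58 -> ring=[58:NA]
Op 2: add NB@33 -> ring=[33:NB,58:NA]
Op 3: route key 33: smallest pos >= 33 is 33 -> NB
Op 4: add NC@22 -> ring=[22:NC,33:NB,58:NA]
Op 5: route key 50: smallest pos >= 50 is 58 -> NA
Op 6: route key 22: smallest pos >= 22 is 22 -> NC
Op 7: add ND@69 -> ring=[22:NC,33:NB,58:NA,69:ND]
Op 8: route key 38: smallest pos >= 38 is 58 -> NA
Op 9: route key 40: smallest pos >= 40 is 58 -> NA
Final route key 85: none >= 85, wrap to smallest pos 22 -> NC

Answer: NC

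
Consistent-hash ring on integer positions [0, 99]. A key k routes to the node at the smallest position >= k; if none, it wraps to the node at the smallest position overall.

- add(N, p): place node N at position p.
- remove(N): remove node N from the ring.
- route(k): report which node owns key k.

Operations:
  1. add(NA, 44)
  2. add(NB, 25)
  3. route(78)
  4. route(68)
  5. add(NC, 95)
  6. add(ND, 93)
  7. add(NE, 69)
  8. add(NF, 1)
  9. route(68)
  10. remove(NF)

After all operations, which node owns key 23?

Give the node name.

Answer: NB

Derivation:
Op 1: add NA@44 -> ring=[44:NA]
Op 2: add NB@25 -> ring=[25:NB,44:NA]
Op 3: route key 78: none >= 78, wrap to smallest pos 25 -> NB
Op 4: route key 68: none >= 68, wrap to smallest pos 25 -> NB
Op 5: add NC@95 -> ring=[25:NB,44:NA,95:NC]
Op 6: add ND@93 -> ring=[25:NB,44:NA,93:ND,95:NC]
Op 7: add NE@69 -> ring=[25:NB,44:NA,69:NE,93:ND,95:NC]
Op 8: add NF@1 -> ring=[1:NF,25:NB,44:NA,69:NE,93:ND,95:NC]
Op 9: route key 68: smallest pos >= 68 is 69 -> NE
Op 10: remove NF -> ring=[25:NB,44:NA,69:NE,93:ND,95:NC]
Final route key 23: smallest pos >= 23 is 25 -> NB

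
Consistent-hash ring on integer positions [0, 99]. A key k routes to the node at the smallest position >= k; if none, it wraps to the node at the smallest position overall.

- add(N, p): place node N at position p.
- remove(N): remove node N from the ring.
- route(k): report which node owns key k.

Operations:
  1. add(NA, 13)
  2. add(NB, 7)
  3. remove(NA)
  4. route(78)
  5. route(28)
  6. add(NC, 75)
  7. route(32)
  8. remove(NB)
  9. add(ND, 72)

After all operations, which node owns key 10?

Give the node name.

Answer: ND

Derivation:
Op 1: add NA@13 -> ring=[13:NA]
Op 2: add NB@7 -> ring=[7:NB,13:NA]
Op 3: remove NA -> ring=[7:NB]
Op 4: route key 78: none >= 78, wrap to smallest pos 7 -> NB
Op 5: route key 28: none >= 28, wrap to smallest pos 7 -> NB
Op 6: add NC@75 -> ring=[7:NB,75:NC]
Op 7: route key 32: smallest pos >= 32 is 75 -> NC
Op 8: remove NB -> ring=[75:NC]
Op 9: add ND@72 -> ring=[72:ND,75:NC]
Final route key 10: smallest pos >= 10 is 72 -> ND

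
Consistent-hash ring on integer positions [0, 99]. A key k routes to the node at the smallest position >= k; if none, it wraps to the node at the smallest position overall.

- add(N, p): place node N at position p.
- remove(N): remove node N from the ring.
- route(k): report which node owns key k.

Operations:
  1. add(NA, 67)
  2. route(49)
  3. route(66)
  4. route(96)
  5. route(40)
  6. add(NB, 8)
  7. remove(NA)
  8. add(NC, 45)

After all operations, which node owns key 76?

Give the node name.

Answer: NB

Derivation:
Op 1: add NA@67 -> ring=[67:NA]
Op 2: route key 49: smallest pos >= 49 is 67 -> NA
Op 3: route key 66: smallest pos >= 66 is 67 -> NA
Op 4: route key 96: none >= 96, wrap to smallest pos 67 -> NA
Op 5: route key 40: smallest pos >= 40 is 67 -> NA
Op 6: add NB@8 -> ring=[8:NB,67:NA]
Op 7: remove NA -> ring=[8:NB]
Op 8: add NC@45 -> ring=[8:NB,45:NC]
Final route key 76: none >= 76, wrap to smallest pos 8 -> NB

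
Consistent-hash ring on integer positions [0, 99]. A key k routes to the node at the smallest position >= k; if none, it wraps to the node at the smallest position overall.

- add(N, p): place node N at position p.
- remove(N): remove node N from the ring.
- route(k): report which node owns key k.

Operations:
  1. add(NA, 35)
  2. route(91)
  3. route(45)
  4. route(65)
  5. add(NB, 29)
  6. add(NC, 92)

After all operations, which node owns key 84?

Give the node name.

Answer: NC

Derivation:
Op 1: add NA@35 -> ring=[35:NA]
Op 2: route key 91: none >= 91, wrap to smallest pos 35 -> NA
Op 3: route key 45: none >= 45, wrap to smallest pos 35 -> NA
Op 4: route key 65: none >= 65, wrap to smallest pos 35 -> NA
Op 5: add NB@29 -> ring=[29:NB,35:NA]
Op 6: add NC@92 -> ring=[29:NB,35:NA,92:NC]
Final route key 84: smallest pos >= 84 is 92 -> NC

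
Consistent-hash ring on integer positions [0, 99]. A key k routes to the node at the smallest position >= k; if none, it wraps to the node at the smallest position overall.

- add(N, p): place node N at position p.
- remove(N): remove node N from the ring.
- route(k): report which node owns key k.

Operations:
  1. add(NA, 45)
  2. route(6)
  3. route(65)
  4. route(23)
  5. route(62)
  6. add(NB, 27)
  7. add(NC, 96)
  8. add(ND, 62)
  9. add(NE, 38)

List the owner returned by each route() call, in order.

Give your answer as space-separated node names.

Answer: NA NA NA NA

Derivation:
Op 1: add NA@45 -> ring=[45:NA]
Op 2: route key 6: smallest pos >= 6 is 45 -> NA
Op 3: route key 65: none >= 65, wrap to smallest pos 45 -> NA
Op 4: route key 23: smallest pos >= 23 is 45 -> NA
Op 5: route key 62: none >= 62, wrap to smallest pos 45 -> NA
Op 6: add NB@27 -> ring=[27:NB,45:NA]
Op 7: add NC@96 -> ring=[27:NB,45:NA,96:NC]
Op 8: add ND@62 -> ring=[27:NB,45:NA,62:ND,96:NC]
Op 9: add NE@38 -> ring=[27:NB,38:NE,45:NA,62:ND,96:NC]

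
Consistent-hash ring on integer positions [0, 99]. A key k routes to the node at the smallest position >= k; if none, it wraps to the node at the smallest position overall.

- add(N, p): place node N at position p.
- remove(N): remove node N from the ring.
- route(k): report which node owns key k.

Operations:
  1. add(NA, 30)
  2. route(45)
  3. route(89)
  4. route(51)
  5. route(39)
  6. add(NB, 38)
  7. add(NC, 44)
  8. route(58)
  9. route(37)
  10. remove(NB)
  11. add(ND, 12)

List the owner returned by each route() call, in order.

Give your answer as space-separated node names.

Answer: NA NA NA NA NA NB

Derivation:
Op 1: add NA@30 -> ring=[30:NA]
Op 2: route key 45: none >= 45, wrap to smallest pos 30 -> NA
Op 3: route key 89: none >= 89, wrap to smallest pos 30 -> NA
Op 4: route key 51: none >= 51, wrap to smallest pos 30 -> NA
Op 5: route key 39: none >= 39, wrap to smallest pos 30 -> NA
Op 6: add NB@38 -> ring=[30:NA,38:NB]
Op 7: add NC@44 -> ring=[30:NA,38:NB,44:NC]
Op 8: route key 58: none >= 58, wrap to smallest pos 30 -> NA
Op 9: route key 37: smallest pos >= 37 is 38 -> NB
Op 10: remove NB -> ring=[30:NA,44:NC]
Op 11: add ND@12 -> ring=[12:ND,30:NA,44:NC]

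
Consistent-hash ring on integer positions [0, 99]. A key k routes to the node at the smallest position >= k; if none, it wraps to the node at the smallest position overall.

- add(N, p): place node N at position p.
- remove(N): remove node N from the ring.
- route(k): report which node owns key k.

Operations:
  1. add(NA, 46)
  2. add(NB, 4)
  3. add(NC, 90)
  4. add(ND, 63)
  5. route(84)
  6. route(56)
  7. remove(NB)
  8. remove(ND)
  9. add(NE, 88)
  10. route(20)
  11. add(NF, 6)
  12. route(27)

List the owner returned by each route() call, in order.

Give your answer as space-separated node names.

Answer: NC ND NA NA

Derivation:
Op 1: add NA@46 -> ring=[46:NA]
Op 2: add NB@4 -> ring=[4:NB,46:NA]
Op 3: add NC@90 -> ring=[4:NB,46:NA,90:NC]
Op 4: add ND@63 -> ring=[4:NB,46:NA,63:ND,90:NC]
Op 5: route key 84: smallest pos >= 84 is 90 -> NC
Op 6: route key 56: smallest pos >= 56 is 63 -> ND
Op 7: remove NB -> ring=[46:NA,63:ND,90:NC]
Op 8: remove ND -> ring=[46:NA,90:NC]
Op 9: add NE@88 -> ring=[46:NA,88:NE,90:NC]
Op 10: route key 20: smallest pos >= 20 is 46 -> NA
Op 11: add NF@6 -> ring=[6:NF,46:NA,88:NE,90:NC]
Op 12: route key 27: smallest pos >= 27 is 46 -> NA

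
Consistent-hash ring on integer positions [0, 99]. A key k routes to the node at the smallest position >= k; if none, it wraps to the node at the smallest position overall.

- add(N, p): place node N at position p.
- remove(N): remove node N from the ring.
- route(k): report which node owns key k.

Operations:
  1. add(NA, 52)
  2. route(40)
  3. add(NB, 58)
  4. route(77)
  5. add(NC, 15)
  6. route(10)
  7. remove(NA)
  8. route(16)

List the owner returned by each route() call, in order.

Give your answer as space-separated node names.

Answer: NA NA NC NB

Derivation:
Op 1: add NA@52 -> ring=[52:NA]
Op 2: route key 40: smallest pos >= 40 is 52 -> NA
Op 3: add NB@58 -> ring=[52:NA,58:NB]
Op 4: route key 77: none >= 77, wrap to smallest pos 52 -> NA
Op 5: add NC@15 -> ring=[15:NC,52:NA,58:NB]
Op 6: route key 10: smallest pos >= 10 is 15 -> NC
Op 7: remove NA -> ring=[15:NC,58:NB]
Op 8: route key 16: smallest pos >= 16 is 58 -> NB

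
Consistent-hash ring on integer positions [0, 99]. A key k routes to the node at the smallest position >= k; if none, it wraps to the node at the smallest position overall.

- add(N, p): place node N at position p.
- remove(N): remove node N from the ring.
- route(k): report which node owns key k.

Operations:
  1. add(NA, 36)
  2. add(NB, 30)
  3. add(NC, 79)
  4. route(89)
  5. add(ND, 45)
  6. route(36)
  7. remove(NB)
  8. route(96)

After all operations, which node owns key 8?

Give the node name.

Answer: NA

Derivation:
Op 1: add NA@36 -> ring=[36:NA]
Op 2: add NB@30 -> ring=[30:NB,36:NA]
Op 3: add NC@79 -> ring=[30:NB,36:NA,79:NC]
Op 4: route key 89: none >= 89, wrap to smallest pos 30 -> NB
Op 5: add ND@45 -> ring=[30:NB,36:NA,45:ND,79:NC]
Op 6: route key 36: smallest pos >= 36 is 36 -> NA
Op 7: remove NB -> ring=[36:NA,45:ND,79:NC]
Op 8: route key 96: none >= 96, wrap to smallest pos 36 -> NA
Final route key 8: smallest pos >= 8 is 36 -> NA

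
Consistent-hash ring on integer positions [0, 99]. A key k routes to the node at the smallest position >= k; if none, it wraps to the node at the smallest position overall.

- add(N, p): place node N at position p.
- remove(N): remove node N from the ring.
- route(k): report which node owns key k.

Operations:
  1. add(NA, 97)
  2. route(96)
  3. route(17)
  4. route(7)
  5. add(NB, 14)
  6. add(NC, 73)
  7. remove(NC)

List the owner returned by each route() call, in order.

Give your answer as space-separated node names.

Op 1: add NA@97 -> ring=[97:NA]
Op 2: route key 96: smallest pos >= 96 is 97 -> NA
Op 3: route key 17: smallest pos >= 17 is 97 -> NA
Op 4: route key 7: smallest pos >= 7 is 97 -> NA
Op 5: add NB@14 -> ring=[14:NB,97:NA]
Op 6: add NC@73 -> ring=[14:NB,73:NC,97:NA]
Op 7: remove NC -> ring=[14:NB,97:NA]

Answer: NA NA NA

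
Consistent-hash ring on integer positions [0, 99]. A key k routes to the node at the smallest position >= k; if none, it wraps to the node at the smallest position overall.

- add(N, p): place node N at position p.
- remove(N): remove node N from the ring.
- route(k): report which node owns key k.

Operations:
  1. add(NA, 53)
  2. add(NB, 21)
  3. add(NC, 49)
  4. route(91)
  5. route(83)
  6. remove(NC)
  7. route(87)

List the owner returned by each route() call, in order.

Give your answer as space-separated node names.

Answer: NB NB NB

Derivation:
Op 1: add NA@53 -> ring=[53:NA]
Op 2: add NB@21 -> ring=[21:NB,53:NA]
Op 3: add NC@49 -> ring=[21:NB,49:NC,53:NA]
Op 4: route key 91: none >= 91, wrap to smallest pos 21 -> NB
Op 5: route key 83: none >= 83, wrap to smallest pos 21 -> NB
Op 6: remove NC -> ring=[21:NB,53:NA]
Op 7: route key 87: none >= 87, wrap to smallest pos 21 -> NB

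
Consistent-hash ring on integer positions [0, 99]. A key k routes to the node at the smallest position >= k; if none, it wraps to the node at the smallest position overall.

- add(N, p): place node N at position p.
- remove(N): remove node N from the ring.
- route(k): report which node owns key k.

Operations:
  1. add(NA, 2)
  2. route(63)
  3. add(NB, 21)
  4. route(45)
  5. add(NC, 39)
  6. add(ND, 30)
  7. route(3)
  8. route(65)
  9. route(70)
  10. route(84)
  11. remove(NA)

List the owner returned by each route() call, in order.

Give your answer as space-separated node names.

Op 1: add NA@2 -> ring=[2:NA]
Op 2: route key 63: none >= 63, wrap to smallest pos 2 -> NA
Op 3: add NB@21 -> ring=[2:NA,21:NB]
Op 4: route key 45: none >= 45, wrap to smallest pos 2 -> NA
Op 5: add NC@39 -> ring=[2:NA,21:NB,39:NC]
Op 6: add ND@30 -> ring=[2:NA,21:NB,30:ND,39:NC]
Op 7: route key 3: smallest pos >= 3 is 21 -> NB
Op 8: route key 65: none >= 65, wrap to smallest pos 2 -> NA
Op 9: route key 70: none >= 70, wrap to smallest pos 2 -> NA
Op 10: route key 84: none >= 84, wrap to smallest pos 2 -> NA
Op 11: remove NA -> ring=[21:NB,30:ND,39:NC]

Answer: NA NA NB NA NA NA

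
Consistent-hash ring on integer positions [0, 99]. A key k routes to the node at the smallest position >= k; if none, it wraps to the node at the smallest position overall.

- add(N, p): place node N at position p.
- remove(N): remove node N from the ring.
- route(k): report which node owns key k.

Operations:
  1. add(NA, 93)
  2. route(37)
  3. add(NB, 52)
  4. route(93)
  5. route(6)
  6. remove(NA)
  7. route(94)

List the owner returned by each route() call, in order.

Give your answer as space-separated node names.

Answer: NA NA NB NB

Derivation:
Op 1: add NA@93 -> ring=[93:NA]
Op 2: route key 37: smallest pos >= 37 is 93 -> NA
Op 3: add NB@52 -> ring=[52:NB,93:NA]
Op 4: route key 93: smallest pos >= 93 is 93 -> NA
Op 5: route key 6: smallest pos >= 6 is 52 -> NB
Op 6: remove NA -> ring=[52:NB]
Op 7: route key 94: none >= 94, wrap to smallest pos 52 -> NB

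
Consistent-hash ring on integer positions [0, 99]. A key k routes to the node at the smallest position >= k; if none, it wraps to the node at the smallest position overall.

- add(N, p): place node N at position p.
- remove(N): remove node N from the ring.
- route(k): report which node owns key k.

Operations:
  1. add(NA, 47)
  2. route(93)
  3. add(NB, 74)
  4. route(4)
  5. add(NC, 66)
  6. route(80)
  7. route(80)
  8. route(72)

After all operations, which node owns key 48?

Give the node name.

Op 1: add NA@47 -> ring=[47:NA]
Op 2: route key 93: none >= 93, wrap to smallest pos 47 -> NA
Op 3: add NB@74 -> ring=[47:NA,74:NB]
Op 4: route key 4: smallest pos >= 4 is 47 -> NA
Op 5: add NC@66 -> ring=[47:NA,66:NC,74:NB]
Op 6: route key 80: none >= 80, wrap to smallest pos 47 -> NA
Op 7: route key 80: none >= 80, wrap to smallest pos 47 -> NA
Op 8: route key 72: smallest pos >= 72 is 74 -> NB
Final route key 48: smallest pos >= 48 is 66 -> NC

Answer: NC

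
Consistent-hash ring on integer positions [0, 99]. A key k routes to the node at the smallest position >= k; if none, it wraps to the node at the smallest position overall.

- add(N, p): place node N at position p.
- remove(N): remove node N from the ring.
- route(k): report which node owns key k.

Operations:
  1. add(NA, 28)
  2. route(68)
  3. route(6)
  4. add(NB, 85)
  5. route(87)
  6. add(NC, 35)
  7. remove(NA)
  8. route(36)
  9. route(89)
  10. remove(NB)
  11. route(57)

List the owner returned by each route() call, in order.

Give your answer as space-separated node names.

Op 1: add NA@28 -> ring=[28:NA]
Op 2: route key 68: none >= 68, wrap to smallest pos 28 -> NA
Op 3: route key 6: smallest pos >= 6 is 28 -> NA
Op 4: add NB@85 -> ring=[28:NA,85:NB]
Op 5: route key 87: none >= 87, wrap to smallest pos 28 -> NA
Op 6: add NC@35 -> ring=[28:NA,35:NC,85:NB]
Op 7: remove NA -> ring=[35:NC,85:NB]
Op 8: route key 36: smallest pos >= 36 is 85 -> NB
Op 9: route key 89: none >= 89, wrap to smallest pos 35 -> NC
Op 10: remove NB -> ring=[35:NC]
Op 11: route key 57: none >= 57, wrap to smallest pos 35 -> NC

Answer: NA NA NA NB NC NC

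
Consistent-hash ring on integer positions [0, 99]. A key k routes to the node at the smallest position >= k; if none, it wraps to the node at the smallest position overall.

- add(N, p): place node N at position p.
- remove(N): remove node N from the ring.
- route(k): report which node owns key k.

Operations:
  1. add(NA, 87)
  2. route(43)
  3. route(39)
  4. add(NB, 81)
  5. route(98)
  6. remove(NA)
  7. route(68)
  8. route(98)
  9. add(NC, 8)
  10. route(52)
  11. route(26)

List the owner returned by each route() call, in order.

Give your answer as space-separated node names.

Answer: NA NA NB NB NB NB NB

Derivation:
Op 1: add NA@87 -> ring=[87:NA]
Op 2: route key 43: smallest pos >= 43 is 87 -> NA
Op 3: route key 39: smallest pos >= 39 is 87 -> NA
Op 4: add NB@81 -> ring=[81:NB,87:NA]
Op 5: route key 98: none >= 98, wrap to smallest pos 81 -> NB
Op 6: remove NA -> ring=[81:NB]
Op 7: route key 68: smallest pos >= 68 is 81 -> NB
Op 8: route key 98: none >= 98, wrap to smallest pos 81 -> NB
Op 9: add NC@8 -> ring=[8:NC,81:NB]
Op 10: route key 52: smallest pos >= 52 is 81 -> NB
Op 11: route key 26: smallest pos >= 26 is 81 -> NB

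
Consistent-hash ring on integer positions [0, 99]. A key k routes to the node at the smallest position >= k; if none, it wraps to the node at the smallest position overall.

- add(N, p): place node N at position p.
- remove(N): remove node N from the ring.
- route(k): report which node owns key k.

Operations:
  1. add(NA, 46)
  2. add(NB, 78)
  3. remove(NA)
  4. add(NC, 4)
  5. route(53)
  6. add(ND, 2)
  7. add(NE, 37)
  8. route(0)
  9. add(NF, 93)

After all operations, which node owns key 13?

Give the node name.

Answer: NE

Derivation:
Op 1: add NA@46 -> ring=[46:NA]
Op 2: add NB@78 -> ring=[46:NA,78:NB]
Op 3: remove NA -> ring=[78:NB]
Op 4: add NC@4 -> ring=[4:NC,78:NB]
Op 5: route key 53: smallest pos >= 53 is 78 -> NB
Op 6: add ND@2 -> ring=[2:ND,4:NC,78:NB]
Op 7: add NE@37 -> ring=[2:ND,4:NC,37:NE,78:NB]
Op 8: route key 0: smallest pos >= 0 is 2 -> ND
Op 9: add NF@93 -> ring=[2:ND,4:NC,37:NE,78:NB,93:NF]
Final route key 13: smallest pos >= 13 is 37 -> NE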